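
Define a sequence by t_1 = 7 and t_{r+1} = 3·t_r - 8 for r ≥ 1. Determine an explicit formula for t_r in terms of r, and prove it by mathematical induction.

Computing the first terms: t_1 = 7, t_2 = 13, t_3 = 31. This suggests t_r = 3^r + 4.
For the base case r = 1: the formula gives 7 = 7 = t_1.
Inductive step: suppose the statement holds for some m ≥ 1, so t_m = 3^m + 4.
Then t_{m+1} = 3·t_m - 8 = 3·(3^m + 4) - 8 = 3^(m + 1) + 4,
which is the claimed formula at r = m+1.
Hence, by induction on r, the claim holds for every r ≥ 1.

t_r = 3^r + 4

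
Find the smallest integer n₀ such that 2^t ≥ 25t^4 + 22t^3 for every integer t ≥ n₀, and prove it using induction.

At t = 22: 4194304 < 6090656, so the inequality fails and n₀ ≥ 23. We prove 2^t ≥ 25t^4 + 22t^3 for all t ≥ 23.
For the base case t = 23: 2^t = 8388608 and 25t^4 + 22t^3 = 7263699, so 8388608 ≥ 7263699.
Inductive step: suppose the statement holds for some i ≥ 23, so 2^i ≥ 25i^4 + 22i^3.
Then 2^(i + 1) = 2·(2^i) ≥ 2·(25i^4 + 22i^3).
Also, for i ≥ 23 we have 2·(25i^4 + 22i^3) ≥ 25(i+1)^4 + 22(i+1)^3, since 2·(25i^4 + 22i^3) − (25(i+1)^4 + 22(i+1)^3) = 25i^4 - 78i^3 - 216i^2 - 166i - 47, which is nonnegative for all i ≥ 23.
Combining, 2^(i + 1) ≥ 25(i+1)^4 + 22(i+1)^3.
By induction, the statement is established for all t ≥ 23.
Hence the smallest such n₀ is 23.

n₀ = 23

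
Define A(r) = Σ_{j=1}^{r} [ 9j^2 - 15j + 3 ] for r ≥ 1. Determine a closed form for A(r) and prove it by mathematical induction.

We claim A(r) = 3r(r^2 - r - 1) for all r ≥ 1.
When r = 1: A(1) = -3, and the closed form gives -3. They agree.
Inductive step: suppose the statement holds for some j ≥ 1, so A(j) = 3j(j^2 - j - 1).
Then A(j+1) = A(j) + (9j^2 + 3j - 3) = (3j(j^2 - j - 1)) + (9j^2 + 3j - 3).
Simplifying, A(j+1) = 3(j + 1)(j^2 + j - 1) = 3(j+1)((j+1)^2 - (j+1) - 1),
which is the closed form with r = j+1.
Hence, by induction on r, the claim holds for every r ≥ 1.

A(r) = 3r(r^2 - r - 1)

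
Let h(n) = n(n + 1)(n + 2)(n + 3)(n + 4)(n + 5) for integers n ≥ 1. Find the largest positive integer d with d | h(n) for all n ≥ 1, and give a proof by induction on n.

Computing the first values: h(1) = 720 and h(2) = 5040; gcd(720, 5040) = 720, so d ≤ 720.
We prove 720 | n(n + 1)(n + 2)(n + 3)(n + 4)(n + 5) for all n ≥ 1 by induction on n.
For the base case n = 1: h(1) = 720 = 720·(1), so 720 | h(1).
Inductive step: suppose the statement holds for some r ≥ 1, i.e. 720 | h(r). Then
h(r+1) − h(r) = (r+1)·(r+2)·(r+3)·(r+4)·(r+5)·(r+6) − r·(r+1)·(r+2)·(r+3)·(r+4)·(r+5) = (r+1)·(r+2)·(r+3)·(r+4)·(r+5)·[(r+6) − r] = 6·(r+1)·(r+2)·(r+3)·(r+4)·(r+5). The product of 5 consecutive integers is divisible by (5)! = 120, so h(r+1) − h(r) is divisible by 6·120 = 720. By the inductive hypothesis 720 | h(r), hence 720 | h(r+1).
Hence, by induction on n, the claim holds for every n ≥ 1.
Therefore the largest such d is 720.

d = 720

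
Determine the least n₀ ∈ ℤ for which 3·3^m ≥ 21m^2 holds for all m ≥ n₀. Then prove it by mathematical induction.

n₀ = 5

At m = 4: 243 < 336, so the inequality fails and n₀ ≥ 5. We prove 3·3^m ≥ 21m^2 for all m ≥ 5.
Base step (m = 5): 3·3^m = 729 and 21m^2 = 525, so 729 ≥ 525.
Inductive step: suppose the statement holds for some j ≥ 5, so 3·3^j ≥ 21j^2.
Then 3·3^(j + 1) = 3·(3·3^j) ≥ 3·(21j^2).
Also, for j ≥ 5 we have 3·(21j^2) ≥ 21(j+1)^2, since 3 ≥ (1 + 1/j)^2 for all j ≥ 5.
Combining, 3·3^(j + 1) ≥ 21(j+1)^2.
Hence, by induction on m, the claim holds for every m ≥ 5.
Hence the smallest such n₀ is 5.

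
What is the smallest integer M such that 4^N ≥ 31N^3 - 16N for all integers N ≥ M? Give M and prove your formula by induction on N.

At N = 6: 4096 < 6600, so the inequality fails and M ≥ 7. We prove 4^N ≥ 31N^3 - 16N for all N ≥ 7.
Base case (N = 7): 4^N = 16384 and 31N^3 - 16N = 10521, so 16384 ≥ 10521.
Suppose the result is true for N = r, so 4^r ≥ 31r^3 - 16r.
Then 4^(r + 1) = 4·(4^r) ≥ 4·(31r^3 - 16r).
Also, for r ≥ 7 we have 4·(31r^3 - 16r) ≥ 31(r+1)^3 - 16(r+1), since 4·(31r^3 - 16r) − (31(r+1)^3 - 16(r+1)) = 93r^3 - 93r^2 - 141r - 15, which is nonnegative for all r ≥ 7.
Combining, 4^(r + 1) ≥ 31(r+1)^3 - 16(r+1).
By the principle of mathematical induction, the result holds for all N ≥ 7.
Hence the smallest such M is 7.

M = 7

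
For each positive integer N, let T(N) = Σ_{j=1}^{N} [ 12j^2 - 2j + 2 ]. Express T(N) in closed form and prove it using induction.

T(N) = N(4N^2 + 5N + 3)

We claim T(N) = N(4N^2 + 5N + 3) for all N ≥ 1.
Base case (N = 1): T(1) = 12, and the closed form gives 12. They agree.
Suppose the result is true for N = j, so T(j) = j(4j^2 + 5j + 3).
Then T(j+1) = T(j) + (-2j + 12(j + 1)^2) = (j(4j^2 + 5j + 3)) + (-2j + 12(j + 1)^2).
Simplifying, T(j+1) = (j + 1)(4j^2 + 13j + 12) = (j+1)(4(j+1)^2 + 5(j+1) + 3),
which is the closed form with N = j+1.
Hence, by induction on N, the claim holds for every N ≥ 1.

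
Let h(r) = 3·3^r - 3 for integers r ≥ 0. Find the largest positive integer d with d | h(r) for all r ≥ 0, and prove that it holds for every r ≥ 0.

Computing the first values: h(0) = 0 and h(1) = 6; gcd(0, 6) = 6, so d ≤ 6.
We prove 6 | 3·3^r - 3 for all r ≥ 0 by induction on r.
When r = 0: h(0) = 0 = 6·(0), so 6 | h(0).
Suppose the result is true for r = m, i.e. 6 | h(m). Then
h(m+1) = 3·3^(m+1) - 3 = 3·(3·3^m - 3) + 6 = 3·h(m) + 6. The first term is divisible by 6 by the inductive hypothesis, and 6 is divisible by 6. Hence 6 | h(m+1).
By the principle of mathematical induction, the result holds for all r ≥ 0.
Therefore the largest such d is 6.

d = 6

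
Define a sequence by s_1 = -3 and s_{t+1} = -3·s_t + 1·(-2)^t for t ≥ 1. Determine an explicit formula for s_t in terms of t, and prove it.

Computing the first terms: s_1 = -3, s_2 = 7, s_3 = -17. This suggests s_t = (-2)^t - (-3)^(t - 1).
When t = 1: the formula gives -3 = -3 = s_1.
Inductive step: suppose the statement holds for some j ≥ 1, so s_j = (-2)^j - (-3)^(j - 1).
Then s_{j+1} = -3·s_j + 1·(-2)^j = -3·((-2)^j - (-3)^(j - 1)) + 1·(-2)^j = (-2)^(j + 1) - (-3)^j = (-2)^(j+1) - (-3)^((j+1) - 1),
which is the claimed formula at t = j+1.
By the principle of mathematical induction, the result holds for all t ≥ 1.

s_t = (-2)^t - (-3)^(t - 1)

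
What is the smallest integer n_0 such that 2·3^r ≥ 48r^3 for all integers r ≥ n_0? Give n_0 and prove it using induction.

At r = 8: 13122 < 24576, so the inequality fails and n_0 ≥ 9. We prove 2·3^r ≥ 48r^3 for all r ≥ 9.
Base step (r = 9): 2·3^r = 39366 and 48r^3 = 34992, so 39366 ≥ 34992.
Inductive step: assume the claim holds for r = i, so 2·3^i ≥ 48i^3.
Then 2·3^(i + 1) = 3·(2·3^i) ≥ 3·(48i^3).
Also, for i ≥ 9 we have 3·(48i^3) ≥ 48(i+1)^3, since 3 ≥ (1 + 1/i)^3 for all i ≥ 9.
Combining, 2·3^(i + 1) ≥ 48(i+1)^3.
By the principle of mathematical induction, the result holds for all r ≥ 9.
Hence the smallest such n_0 is 9.

n_0 = 9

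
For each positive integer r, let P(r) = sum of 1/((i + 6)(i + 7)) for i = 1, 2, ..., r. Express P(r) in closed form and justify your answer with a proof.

We claim P(r) = r/(7(r + 7)) for all r ≥ 1.
Base case (r = 1): P(1) = 1/56, and the closed form gives 1/56. They agree.
Inductive step: assume the claim holds for r = i, so P(i) = i/(7(i + 7)).
Then P(i+1) = P(i) + (1/((i + 7)(i + 8))) = (i/(7(i + 7))) + (1/((i + 7)(i + 8))).
Simplifying, P(i+1) = (i + 1)/(7(i + 8)) = (i+1)/(7((i+1) + 7)),
which is the closed form with r = i+1.
By the principle of mathematical induction, the result holds for all r ≥ 1.

P(r) = r/(7(r + 7))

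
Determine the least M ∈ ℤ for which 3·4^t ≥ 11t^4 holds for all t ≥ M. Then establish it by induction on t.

M = 7

At t = 6: 12288 < 14256, so the inequality fails and M ≥ 7. We prove 3·4^t ≥ 11t^4 for all t ≥ 7.
For the base case t = 7: 3·4^t = 49152 and 11t^4 = 26411, so 49152 ≥ 26411.
Inductive step: assume the claim holds for t = i, so 3·4^i ≥ 11i^4.
Then 3·4^(i + 1) = 4·(3·4^i) ≥ 4·(11i^4).
Also, for i ≥ 7 we have 4·(11i^4) ≥ 11(i+1)^4, since 4 ≥ (1 + 1/i)^4 for all i ≥ 7.
Combining, 3·4^(i + 1) ≥ 11(i+1)^4.
This completes the induction.
Hence the smallest such M is 7.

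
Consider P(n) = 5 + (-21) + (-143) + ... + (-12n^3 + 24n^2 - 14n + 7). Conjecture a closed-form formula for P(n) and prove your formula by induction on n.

P(n) = -n(3n^3 - 2n^2 - 2n - 4)

We claim P(n) = -n(3n^3 - 2n^2 - 2n - 4) for all n ≥ 1.
Base step (n = 1): P(1) = 5, and the closed form gives 5. They agree.
Suppose the result is true for n = m, so P(m) = m(-3m^3 + 2m^2 + 2m + 4).
Then P(m+1) = P(m) + (-12m^3 - 12m^2 - 2m + 5) = (m(-3m^3 + 2m^2 + 2m + 4)) + (-12m^3 - 12m^2 - 2m + 5).
Simplifying, P(m+1) = -(m + 1)(3m^3 + 7m^2 + 3m - 5) = -(m+1)(3(m+1)^3 - 2(m+1)^2 - 2(m+1) - 4),
which is the closed form with n = m+1.
By induction, the statement is established for all n ≥ 1.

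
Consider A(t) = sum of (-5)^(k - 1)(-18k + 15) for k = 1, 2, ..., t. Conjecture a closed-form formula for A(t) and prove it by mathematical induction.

We claim A(t) = (-5)^t(3t - 2) + 2 for all t ≥ 1.
For the base case t = 1: A(1) = -3, and the closed form gives -3. They agree.
Inductive step: suppose the statement holds for some k ≥ 1, so A(k) = (-5)^k(3k - 2) + 2.
Then A(k+1) = A(k) + ((-5)^k(-18k - 3)) = ((-5)^k(3k - 2) + 2) + ((-5)^k(-18k - 3)).
Simplifying, A(k+1) = -15(-5)^k·k - 5(-5)^k + 2 = (-5)^(k+1)(3(k+1) - 2) + 2,
which is the closed form with t = k+1.
By the principle of mathematical induction, the result holds for all t ≥ 1.

A(t) = (-5)^t(3t - 2) + 2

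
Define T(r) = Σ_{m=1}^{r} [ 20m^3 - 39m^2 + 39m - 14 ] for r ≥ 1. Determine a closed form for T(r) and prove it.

T(r) = r(5r^3 - 3r^2 + 5r - 1)

We claim T(r) = r(5r^3 - 3r^2 + 5r - 1) for all r ≥ 1.
Base case (r = 1): T(1) = 6, and the closed form gives 6. They agree.
Suppose the result is true for r = m, so T(m) = m(5m^3 - 3m^2 + 5m - 1).
Then T(m+1) = T(m) + (20m^3 + 21m^2 + 21m + 6) = (m(5m^3 - 3m^2 + 5m - 1)) + (20m^3 + 21m^2 + 21m + 6).
Simplifying, T(m+1) = (m + 1)(5m^3 + 12m^2 + 14m + 6) = (m+1)(5(m+1)^3 - 3(m+1)^2 + 5(m+1) - 1),
which is the closed form with r = m+1.
Hence, by induction on r, the claim holds for every r ≥ 1.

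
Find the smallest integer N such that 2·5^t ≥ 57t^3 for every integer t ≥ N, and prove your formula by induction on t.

At t = 5: 6250 < 7125, so the inequality fails and N ≥ 6. We prove 2·5^t ≥ 57t^3 for all t ≥ 6.
Base step (t = 6): 2·5^t = 31250 and 57t^3 = 12312, so 31250 ≥ 12312.
Inductive step: suppose the statement holds for some m ≥ 6, so 2·5^m ≥ 57m^3.
Then 2·5^(m + 1) = 5·(2·5^m) ≥ 5·(57m^3).
Also, for m ≥ 6 we have 5·(57m^3) ≥ 57(m+1)^3, since 5 ≥ (1 + 1/m)^3 for all m ≥ 6.
Combining, 2·5^(m + 1) ≥ 57(m+1)^3.
By the principle of mathematical induction, the result holds for all t ≥ 6.
Hence the smallest such N is 6.

N = 6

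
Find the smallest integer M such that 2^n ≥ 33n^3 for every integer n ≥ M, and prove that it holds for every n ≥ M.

At n = 17: 131072 < 162129, so the inequality fails and M ≥ 18. We prove 2^n ≥ 33n^3 for all n ≥ 18.
For the base case n = 18: 2^n = 262144 and 33n^3 = 192456, so 262144 ≥ 192456.
Inductive step: suppose the statement holds for some j ≥ 18, so 2^j ≥ 33j^3.
Then 2^(j + 1) = 2·(2^j) ≥ 2·(33j^3).
Also, for j ≥ 18 we have 2·(33j^3) ≥ 33(j+1)^3, since 2 ≥ (1 + 1/j)^3 for all j ≥ 18.
Combining, 2^(j + 1) ≥ 33(j+1)^3.
By induction, the statement is established for all n ≥ 18.
Hence the smallest such M is 18.

M = 18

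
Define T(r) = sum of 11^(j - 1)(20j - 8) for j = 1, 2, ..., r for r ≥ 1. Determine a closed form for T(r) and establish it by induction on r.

We claim T(r) = 11^r(2r - 1) + 1 for all r ≥ 1.
Base step (r = 1): T(1) = 12, and the closed form gives 12. They agree.
Inductive step: assume the claim holds for r = j, so T(j) = 11^j(2j - 1) + 1.
Then T(j+1) = T(j) + (11^j(20j + 12)) = (11^j(2j - 1) + 1) + (11^j(20j + 12)).
Simplifying, T(j+1) = 22·11^j·j + 11·11^j + 1 = 11^(j+1)(2(j+1) - 1) + 1,
which is the closed form with r = j+1.
Hence, by induction on r, the claim holds for every r ≥ 1.

T(r) = 11^r(2r - 1) + 1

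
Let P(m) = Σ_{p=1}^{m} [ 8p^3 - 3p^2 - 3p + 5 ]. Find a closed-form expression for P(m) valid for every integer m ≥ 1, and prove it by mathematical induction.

P(m) = m(2m^3 + 3m^2 - m + 3)

We claim P(m) = m(2m^3 + 3m^2 - m + 3) for all m ≥ 1.
Base case (m = 1): P(1) = 7, and the closed form gives 7. They agree.
Inductive step: suppose the statement holds for some p ≥ 1, so P(p) = p(2p^3 + 3p^2 - p + 3).
Then P(p+1) = P(p) + (8p^3 + 21p^2 + 15p + 7) = (p(2p^3 + 3p^2 - p + 3)) + (8p^3 + 21p^2 + 15p + 7).
Simplifying, P(p+1) = (p + 1)(2p^3 + 9p^2 + 11p + 7) = (p+1)(2(p+1)^3 + 3(p+1)^2 - (p+1) + 3),
which is the closed form with m = p+1.
By the principle of mathematical induction, the result holds for all m ≥ 1.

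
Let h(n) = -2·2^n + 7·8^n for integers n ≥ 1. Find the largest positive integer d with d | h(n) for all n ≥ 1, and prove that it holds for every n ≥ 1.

d = 4

Computing the first values: h(1) = 52 and h(2) = 440; gcd(52, 440) = 4, so d ≤ 4.
We prove 4 | -2·2^n + 7·8^n for all n ≥ 1 by induction on n.
Base case (n = 1): h(1) = 52 = 4·(13), so 4 | h(1).
Inductive step: assume the claim holds for n = i, i.e. 4 | h(i). Then
h(i+1) − 8·h(i) = (-2·2^(i+1) + 7·8^(i+1)) − 8·(-2·2^i + 7·8^i) = (-2)·2^i·(2 − 8) = (12)·2^i. Since 4 | h(i) by the inductive hypothesis, 4 | 8·h(i); and 4 | 12 since 12 = 4·3. Therefore 4 | h(i+1).
By the principle of mathematical induction, the result holds for all n ≥ 1.
Therefore the largest such d is 4.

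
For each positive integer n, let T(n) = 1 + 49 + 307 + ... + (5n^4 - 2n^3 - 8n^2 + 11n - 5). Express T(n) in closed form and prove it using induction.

T(n) = n(n^4 + 2n^3 - 2n^2 + n - 1)

We claim T(n) = n(n^4 + 2n^3 - 2n^2 + n - 1) for all n ≥ 1.
Base step (n = 1): T(1) = 1, and the closed form gives 1. They agree.
For the inductive step, assume it holds for an arbitrary r ≥ 1, so T(r) = r(r^4 + 2r^3 - 2r^2 + r - 1).
Then T(r+1) = T(r) + (5r^4 + 18r^3 + 16r^2 + 9r + 1) = (r(r^4 + 2r^3 - 2r^2 + r - 1)) + (5r^4 + 18r^3 + 16r^2 + 9r + 1).
Simplifying, T(r+1) = (r + 1)(r^4 + 6r^3 + 10r^2 + 7r + 1) = (r+1)((r+1)^4 + 2(r+1)^3 - 2(r+1)^2 + (r+1) - 1),
which is the closed form with n = r+1.
This completes the induction.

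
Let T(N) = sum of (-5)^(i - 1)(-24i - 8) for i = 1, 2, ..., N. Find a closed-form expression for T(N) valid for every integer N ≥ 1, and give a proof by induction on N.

We claim T(N) = 2(-5)^N(2N + 1) - 2 for all N ≥ 1.
For the base case N = 1: T(1) = -32, and the closed form gives -32. They agree.
Inductive step: suppose the statement holds for some i ≥ 1, so T(i) = 2(-5)^i(2i + 1) - 2.
Then T(i+1) = T(i) + ((-5)^i(-24i - 32)) = (2(-5)^i(2i + 1) - 2) + ((-5)^i(-24i - 32)).
Simplifying, T(i+1) = -20(-5)^i·i - 30(-5)^i - 2 = 2(-5)^(i+1)(2(i+1) + 1) - 2,
which is the closed form with N = i+1.
This completes the induction.

T(N) = 2(-5)^N(2N + 1) - 2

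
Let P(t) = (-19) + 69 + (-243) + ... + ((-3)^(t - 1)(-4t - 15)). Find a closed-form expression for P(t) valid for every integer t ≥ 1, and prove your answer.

P(t) = (-3)^t(t + 4) - 4

We claim P(t) = (-3)^t(t + 4) - 4 for all t ≥ 1.
For the base case t = 1: P(1) = -19, and the closed form gives -19. They agree.
Inductive step: suppose the statement holds for some i ≥ 1, so P(i) = (-3)^i(i + 4) - 4.
Then P(i+1) = P(i) + ((-3)^i(-4i - 19)) = ((-3)^i(i + 4) - 4) + ((-3)^i(-4i - 19)).
Simplifying, P(i+1) = -3(-3)^i·i - 15(-3)^i - 4 = (-3)^(i+1)((i+1) + 4) - 4,
which is the closed form with t = i+1.
By the principle of mathematical induction, the result holds for all t ≥ 1.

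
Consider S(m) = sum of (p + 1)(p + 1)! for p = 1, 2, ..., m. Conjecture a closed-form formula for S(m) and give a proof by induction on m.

S(m) = (m + 2)! - 2

We claim S(m) = (m + 2)! - 2 for all m ≥ 1.
Base step (m = 1): S(1) = 4, and the closed form gives 4. They agree.
Suppose the result is true for m = p, so S(p) = (p + 2)! - 2.
Then S(p+1) = S(p) + ((p + 2)(p + 2)!) = ((p + 2)! - 2) + ((p + 2)(p + 2)!).
Simplifying, S(p+1) = ((p+1) + 2)! - 2,
which is the closed form with m = p+1.
By the principle of mathematical induction, the result holds for all m ≥ 1.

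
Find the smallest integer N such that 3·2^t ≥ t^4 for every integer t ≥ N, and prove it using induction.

At t = 13: 24576 < 28561, so the inequality fails and N ≥ 14. We prove 3·2^t ≥ t^4 for all t ≥ 14.
When t = 14: 3·2^t = 49152 and t^4 = 38416, so 49152 ≥ 38416.
Inductive step: assume the claim holds for t = j, so 3·2^j ≥ j^4.
Then 3·2^(j + 1) = 2·(3·2^j) ≥ 2·(j^4).
Also, for j ≥ 14 we have 2·(j^4) ≥ (j+1)^4, since 2 ≥ (1 + 1/j)^4 for all j ≥ 14.
Combining, 3·2^(j + 1) ≥ (j+1)^4.
By induction, the statement is established for all t ≥ 14.
Hence the smallest such N is 14.

N = 14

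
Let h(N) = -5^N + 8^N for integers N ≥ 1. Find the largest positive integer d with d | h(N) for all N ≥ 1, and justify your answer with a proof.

d = 3

Computing the first values: h(1) = 3 and h(2) = 39; gcd(3, 39) = 3, so d ≤ 3.
We prove 3 | -5^N + 8^N for all N ≥ 1 by induction on N.
When N = 1: h(1) = 3 = 3·(1), so 3 | h(1).
Inductive step: assume the claim holds for N = p, i.e. 3 | h(p). Then
8^{p+1} − 5^{p+1} = 8·8^p − 5·5^p = 8·(8^p − 5^p) + (3)·5^p. The first term is divisible by 3 by the inductive hypothesis, and the second term (3)·5^p is divisible by 3 since 3 | 3. Hence 3 | h(p+1).
This completes the induction.
Therefore the largest such d is 3.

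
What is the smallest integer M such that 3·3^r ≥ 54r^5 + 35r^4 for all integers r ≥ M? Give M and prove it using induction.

At r = 14: 14348907 < 30387056, so the inequality fails and M ≥ 15. We prove 3·3^r ≥ 54r^5 + 35r^4 for all r ≥ 15.
When r = 15: 3·3^r = 43046721 and 54r^5 + 35r^4 = 42778125, so 43046721 ≥ 42778125.
For the inductive step, assume it holds for an arbitrary j ≥ 15, so 3·3^j ≥ 54j^5 + 35j^4.
Then 3·3^(j + 1) = 3·(3·3^j) ≥ 3·(54j^5 + 35j^4).
Also, for j ≥ 15 we have 3·(54j^5 + 35j^4) ≥ 54(j+1)^5 + 35(j+1)^4, since 3·(54j^5 + 35j^4) − (54(j+1)^5 + 35(j+1)^4) = 108j^5 - 200j^4 - 680j^3 - 750j^2 - 410j - 89, which is nonnegative for all j ≥ 15.
Combining, 3·3^(j + 1) ≥ 54(j+1)^5 + 35(j+1)^4.
Hence, by induction on r, the claim holds for every r ≥ 15.
Hence the smallest such M is 15.

M = 15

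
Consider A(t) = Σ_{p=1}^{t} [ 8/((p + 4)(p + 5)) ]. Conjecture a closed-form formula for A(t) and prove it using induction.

A(t) = 8t/(5(t + 5))

We claim A(t) = 8t/(5(t + 5)) for all t ≥ 1.
Base step (t = 1): A(1) = 4/15, and the closed form gives 4/15. They agree.
Inductive step: suppose the statement holds for some p ≥ 1, so A(p) = 8p/(5(p + 5)).
Then A(p+1) = A(p) + (8/((p + 5)(p + 6))) = (8p/(5(p + 5))) + (8/((p + 5)(p + 6))).
Simplifying, A(p+1) = 8(p + 1)/(5(p + 6)) = 8(p+1)/(5((p+1) + 5)),
which is the closed form with t = p+1.
By induction, the statement is established for all t ≥ 1.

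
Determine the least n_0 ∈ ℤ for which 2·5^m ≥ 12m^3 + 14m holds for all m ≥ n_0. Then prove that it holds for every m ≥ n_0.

n_0 = 4

At m = 3: 250 < 366, so the inequality fails and n_0 ≥ 4. We prove 2·5^m ≥ 12m^3 + 14m for all m ≥ 4.
When m = 4: 2·5^m = 1250 and 12m^3 + 14m = 824, so 1250 ≥ 824.
For the inductive step, assume it holds for an arbitrary i ≥ 4, so 2·5^i ≥ 12i^3 + 14i.
Then 2·5^(i + 1) = 5·(2·5^i) ≥ 5·(12i^3 + 14i).
Also, for i ≥ 4 we have 5·(12i^3 + 14i) ≥ 12(i+1)^3 + 14(i+1), since 5·(12i^3 + 14i) − (12(i+1)^3 + 14(i+1)) = 48i^3 - 36i^2 + 20i - 26, which is nonnegative for all i ≥ 4.
Combining, 2·5^(i + 1) ≥ 12(i+1)^3 + 14(i+1).
Hence, by induction on m, the claim holds for every m ≥ 4.
Hence the smallest such n_0 is 4.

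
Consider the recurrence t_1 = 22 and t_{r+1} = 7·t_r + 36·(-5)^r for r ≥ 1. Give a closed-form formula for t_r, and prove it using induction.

t_r = -3(-5)^r + 7^r

Computing the first terms: t_1 = 22, t_2 = -26, t_3 = 718. This suggests t_r = -3(-5)^r + 7^r.
Base case (r = 1): the formula gives 22 = 22 = t_1.
Suppose the result is true for r = i, so t_i = -3(-5)^i + 7^i.
Then t_{i+1} = 7·t_i + 36·(-5)^i = 7·(-3(-5)^i + 7^i) + 36·(-5)^i = -3(-5)^(i + 1) + 7^(i + 1),
which is the claimed formula at r = i+1.
By the principle of mathematical induction, the result holds for all r ≥ 1.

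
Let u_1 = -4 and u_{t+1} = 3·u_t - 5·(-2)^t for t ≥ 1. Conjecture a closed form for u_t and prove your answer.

Computing the first terms: u_1 = -4, u_2 = -2, u_3 = -26. This suggests u_t = (-2)^t - 2·3^(t - 1).
Base case (t = 1): the formula gives -4 = -4 = u_1.
For the inductive step, assume it holds for an arbitrary i ≥ 1, so u_i = (-2)^i - 2·3^(i - 1).
Then u_{i+1} = 3·u_i - 5·(-2)^i = 3·((-2)^i - 2·3^(i - 1)) - 5·(-2)^i = (-2)^(i + 1) - 2·3^i = (-2)^(i+1) - 2·3^((i+1) - 1),
which is the claimed formula at t = i+1.
Hence, by induction on t, the claim holds for every t ≥ 1.

u_t = (-2)^t - 2·3^(t - 1)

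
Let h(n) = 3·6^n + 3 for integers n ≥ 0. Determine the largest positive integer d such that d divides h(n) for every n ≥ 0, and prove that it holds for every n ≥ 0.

Computing the first values: h(0) = 6 and h(1) = 21; gcd(6, 21) = 3, so d ≤ 3.
We prove 3 | 3·6^n + 3 for all n ≥ 0 by induction on n.
When n = 0: h(0) = 6 = 3·(2), so 3 | h(0).
Inductive step: assume the claim holds for n = m, i.e. 3 | h(m). Then
h(m+1) = 3·6^(m+1) + 3 = 6·(3·6^m + 3) - 15 = 6·h(m) - 15. The first term is divisible by 3 by the inductive hypothesis, and -15 is divisible by 3. Hence 3 | h(m+1).
Hence, by induction on n, the claim holds for every n ≥ 0.
Therefore the largest such d is 3.

d = 3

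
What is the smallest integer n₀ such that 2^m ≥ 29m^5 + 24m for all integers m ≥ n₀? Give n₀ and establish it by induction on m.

At m = 29: 536870912 < 594824017, so the inequality fails and n₀ ≥ 30. We prove 2^m ≥ 29m^5 + 24m for all m ≥ 30.
Base case (m = 30): 2^m = 1073741824 and 29m^5 + 24m = 704700720, so 1073741824 ≥ 704700720.
Inductive step: suppose the statement holds for some i ≥ 30, so 2^i ≥ 29i^5 + 24i.
Then 2^(i + 1) = 2·(2^i) ≥ 2·(29i^5 + 24i).
Also, for i ≥ 30 we have 2·(29i^5 + 24i) ≥ 29(i+1)^5 + 24(i+1), since 2·(29i^5 + 24i) − (29(i+1)^5 + 24(i+1)) = 29i^5 - 145i^4 - 290i^3 - 290i^2 - 121i - 53, which is nonnegative for all i ≥ 30.
Combining, 2^(i + 1) ≥ 29(i+1)^5 + 24(i+1).
By induction, the statement is established for all m ≥ 30.
Hence the smallest such n₀ is 30.

n₀ = 30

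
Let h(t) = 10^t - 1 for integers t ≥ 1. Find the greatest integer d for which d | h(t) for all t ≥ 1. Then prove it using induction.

Computing the first values: h(1) = 9 and h(2) = 99; gcd(9, 99) = 9, so d ≤ 9.
We prove 9 | 10^t - 1 for all t ≥ 1 by induction on t.
Base case (t = 1): h(1) = 9 = 9·(1), so 9 | h(1).
Inductive step: suppose the statement holds for some p ≥ 1, i.e. 9 | h(p). Then
10^{p+1} − 1^{p+1} = 10·10^p − 1·1^p = 10·(10^p − 1^p) + (9)·1^p. The first term is divisible by 9 by the inductive hypothesis, and the second term (9)·1^p is divisible by 9 since 9 | 9. Hence 9 | h(p+1).
Hence, by induction on t, the claim holds for every t ≥ 1.
Therefore the largest such d is 9.

d = 9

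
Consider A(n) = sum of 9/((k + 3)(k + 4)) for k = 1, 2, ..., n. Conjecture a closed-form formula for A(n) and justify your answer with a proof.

We claim A(n) = 9n/(4(n + 4)) for all n ≥ 1.
For the base case n = 1: A(1) = 9/20, and the closed form gives 9/20. They agree.
Inductive step: suppose the statement holds for some k ≥ 1, so A(k) = 9k/(4(k + 4)).
Then A(k+1) = A(k) + (9/((k + 4)(k + 5))) = (9k/(4(k + 4))) + (9/((k + 4)(k + 5))).
Simplifying, A(k+1) = 9(k + 1)/(4(k + 5)) = 9(k+1)/(4((k+1) + 4)),
which is the closed form with n = k+1.
By the principle of mathematical induction, the result holds for all n ≥ 1.

A(n) = 9n/(4(n + 4))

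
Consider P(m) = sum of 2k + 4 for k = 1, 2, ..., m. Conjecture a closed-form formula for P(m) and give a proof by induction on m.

P(m) = m(m + 5)

We claim P(m) = m(m + 5) for all m ≥ 1.
Base case (m = 1): P(1) = 6, and the closed form gives 6. They agree.
Inductive step: suppose the statement holds for some k ≥ 1, so P(k) = k(k + 5).
Then P(k+1) = P(k) + (2k + 6) = (k(k + 5)) + (2k + 6).
Simplifying, P(k+1) = (k + 1)(k + 6) = (k+1)((k+1) + 5),
which is the closed form with m = k+1.
By the principle of mathematical induction, the result holds for all m ≥ 1.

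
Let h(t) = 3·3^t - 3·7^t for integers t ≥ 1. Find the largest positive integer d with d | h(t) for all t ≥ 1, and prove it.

Computing the first values: h(1) = -12 and h(2) = -120; gcd(-12, -120) = 12, so d ≤ 12.
We prove 12 | 3·3^t - 3·7^t for all t ≥ 1 by induction on t.
Base case (t = 1): h(1) = -12 = 12·(-1), so 12 | h(1).
Inductive step: assume the claim holds for t = p, i.e. 12 | h(p). Then
h(p+1) − 7·h(p) = (3·3^(p+1) - 3·7^(p+1)) − 7·(3·3^p - 3·7^p) = (3)·3^p·(3 − 7) = (-12)·3^p. Since 12 | h(p) by the inductive hypothesis, 12 | 7·h(p); and 12 | -12 since -12 = 12·-1. Therefore 12 | h(p+1).
This completes the induction.
Therefore the largest such d is 12.

d = 12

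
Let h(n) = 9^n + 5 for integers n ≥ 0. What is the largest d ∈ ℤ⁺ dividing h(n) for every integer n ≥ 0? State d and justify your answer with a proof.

d = 2

Computing the first values: h(0) = 6 and h(1) = 14; gcd(6, 14) = 2, so d ≤ 2.
We prove 2 | 9^n + 5 for all n ≥ 0 by induction on n.
Base case (n = 0): h(0) = 6 = 2·(3), so 2 | h(0).
Inductive step: suppose the statement holds for some i ≥ 0, i.e. 2 | h(i). Then
h(i+1) = 9^(i+1) + 5 = 9·(9^i + 5) - 40 = 9·h(i) - 40. The first term is divisible by 2 by the inductive hypothesis, and -40 is divisible by 2. Hence 2 | h(i+1).
Hence, by induction on n, the claim holds for every n ≥ 0.
Therefore the largest such d is 2.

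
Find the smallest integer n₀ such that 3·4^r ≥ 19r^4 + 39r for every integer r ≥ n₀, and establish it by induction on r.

n₀ = 7

At r = 6: 12288 < 24858, so the inequality fails and n₀ ≥ 7. We prove 3·4^r ≥ 19r^4 + 39r for all r ≥ 7.
Base step (r = 7): 3·4^r = 49152 and 19r^4 + 39r = 45892, so 49152 ≥ 45892.
Inductive step: suppose the statement holds for some i ≥ 7, so 3·4^i ≥ 19i^4 + 39i.
Then 3·4^(i + 1) = 4·(3·4^i) ≥ 4·(19i^4 + 39i).
Also, for i ≥ 7 we have 4·(19i^4 + 39i) ≥ 19(i+1)^4 + 39(i+1), since 4·(19i^4 + 39i) − (19(i+1)^4 + 39(i+1)) = 57i^4 - 76i^3 - 114i^2 + 41i - 58, which is nonnegative for all i ≥ 7.
Combining, 3·4^(i + 1) ≥ 19(i+1)^4 + 39(i+1).
By the principle of mathematical induction, the result holds for all r ≥ 7.
Hence the smallest such n₀ is 7.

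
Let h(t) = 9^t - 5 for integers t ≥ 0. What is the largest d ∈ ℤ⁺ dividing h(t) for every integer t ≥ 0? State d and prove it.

Computing the first values: h(0) = -4 and h(1) = 4; gcd(-4, 4) = 4, so d ≤ 4.
We prove 4 | 9^t - 5 for all t ≥ 0 by induction on t.
For the base case t = 0: h(0) = -4 = 4·(-1), so 4 | h(0).
Inductive step: suppose the statement holds for some r ≥ 0, i.e. 4 | h(r). Then
h(r+1) = 9^(r+1) - 5 = 9·(9^r - 5) + 40 = 9·h(r) + 40. The first term is divisible by 4 by the inductive hypothesis, and 40 is divisible by 4. Hence 4 | h(r+1).
By induction, the statement is established for all t ≥ 0.
Therefore the largest such d is 4.

d = 4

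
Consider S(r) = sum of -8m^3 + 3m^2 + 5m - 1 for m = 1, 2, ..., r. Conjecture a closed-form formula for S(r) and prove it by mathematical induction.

S(r) = -r(2r^3 + 3r^2 - 2r - 2)

We claim S(r) = -r(2r^3 + 3r^2 - 2r - 2) for all r ≥ 1.
For the base case r = 1: S(1) = -1, and the closed form gives -1. They agree.
For the inductive step, assume it holds for an arbitrary m ≥ 1, so S(m) = m(-2m^3 - 3m^2 + 2m + 2).
Then S(m+1) = S(m) + (-8m^3 - 21m^2 - 13m - 1) = (m(-2m^3 - 3m^2 + 2m + 2)) + (-8m^3 - 21m^2 - 13m - 1).
Simplifying, S(m+1) = -(m + 1)(2m^3 + 9m^2 + 10m + 1) = -(m+1)(2(m+1)^3 + 3(m+1)^2 - 2(m+1) - 2),
which is the closed form with r = m+1.
By induction, the statement is established for all r ≥ 1.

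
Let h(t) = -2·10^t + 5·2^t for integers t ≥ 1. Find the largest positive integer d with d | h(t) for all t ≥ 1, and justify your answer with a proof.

d = 10

Computing the first values: h(1) = -10 and h(2) = -180; gcd(-10, -180) = 10, so d ≤ 10.
We prove 10 | -2·10^t + 5·2^t for all t ≥ 1 by induction on t.
Base case (t = 1): h(1) = -10 = 10·(-1), so 10 | h(1).
Inductive step: suppose the statement holds for some i ≥ 1, i.e. 10 | h(i). Then
h(i+1) − 10·h(i) = (-2·10^(i+1) + 5·2^(i+1)) − 10·(-2·10^i + 5·2^i) = (5)·2^i·(2 − 10) = (-40)·2^i. Since 10 | h(i) by the inductive hypothesis, 10 | 10·h(i); and 10 | -40 since -40 = 10·-4. Therefore 10 | h(i+1).
Hence, by induction on t, the claim holds for every t ≥ 1.
Therefore the largest such d is 10.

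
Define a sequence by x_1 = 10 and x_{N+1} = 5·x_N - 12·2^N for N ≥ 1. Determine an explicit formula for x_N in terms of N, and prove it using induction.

x_N = 2^(N + 2) + 2·5^(N - 1)

Computing the first terms: x_1 = 10, x_2 = 26, x_3 = 82. This suggests x_N = 2^(N + 2) + 2·5^(N - 1).
When N = 1: the formula gives 10 = 10 = x_1.
For the inductive step, assume it holds for an arbitrary j ≥ 1, so x_j = 2^(j + 2) + 2·5^(j - 1).
Then x_{j+1} = 5·x_j - 12·2^j = 5·(2^(j + 2) + 2·5^(j - 1)) - 12·2^j = 2^(j + 3) + 2·5^j = 2^((j+1) + 2) + 2·5^((j+1) - 1),
which is the claimed formula at N = j+1.
By the principle of mathematical induction, the result holds for all N ≥ 1.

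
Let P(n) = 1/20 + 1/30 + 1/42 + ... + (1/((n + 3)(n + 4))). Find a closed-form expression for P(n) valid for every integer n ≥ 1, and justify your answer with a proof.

We claim P(n) = n/(4(n + 4)) for all n ≥ 1.
For the base case n = 1: P(1) = 1/20, and the closed form gives 1/20. They agree.
Inductive step: assume the claim holds for n = r, so P(r) = r/(4(r + 4)).
Then P(r+1) = P(r) + (1/((r + 4)(r + 5))) = (r/(4(r + 4))) + (1/((r + 4)(r + 5))).
Simplifying, P(r+1) = (r + 1)/(4(r + 5)) = (r+1)/(4((r+1) + 4)),
which is the closed form with n = r+1.
This completes the induction.

P(n) = n/(4(n + 4))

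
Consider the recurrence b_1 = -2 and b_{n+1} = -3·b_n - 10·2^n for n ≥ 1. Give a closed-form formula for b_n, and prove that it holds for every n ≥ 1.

Computing the first terms: b_1 = -2, b_2 = -14, b_3 = 2. This suggests b_n = 2(-3)^(n - 1) - 2^(n + 1).
When n = 1: the formula gives -2 = -2 = b_1.
Suppose the result is true for n = k, so b_k = 2(-3)^(k - 1) - 2^(k + 1).
Then b_{k+1} = -3·b_k - 10·2^k = -3·(2(-3)^(k - 1) - 2^(k + 1)) - 10·2^k = 2(-3)^k - 2^(k + 2) = 2(-3)^((k+1) - 1) - 2^((k+1) + 1),
which is the claimed formula at n = k+1.
By induction, the statement is established for all n ≥ 1.

b_n = 2(-3)^(n - 1) - 2^(n + 1)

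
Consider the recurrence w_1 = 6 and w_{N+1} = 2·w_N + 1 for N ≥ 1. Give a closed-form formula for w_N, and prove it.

w_N = 7·2^(N - 1) - 1

Computing the first terms: w_1 = 6, w_2 = 13, w_3 = 27. This suggests w_N = 7·2^(N - 1) - 1.
When N = 1: the formula gives 6 = 6 = w_1.
Suppose the result is true for N = m, so w_m = 7·2^(m - 1) - 1.
Then w_{m+1} = 2·w_m + 1 = 2·(7·2^(m - 1) - 1) + 1 = 7·2^m - 1 = 7·2^((m+1) - 1) - 1,
which is the claimed formula at N = m+1.
This completes the induction.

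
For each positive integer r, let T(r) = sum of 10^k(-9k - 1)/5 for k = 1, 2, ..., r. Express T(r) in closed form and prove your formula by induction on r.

We claim T(r) = -2·10^r·r for all r ≥ 1.
Base case (r = 1): T(1) = -20, and the closed form gives -20. They agree.
Inductive step: suppose the statement holds for some k ≥ 1, so T(k) = -2·10^k·k.
Then T(k+1) = T(k) + (10^k(-18k - 20)) = (-2·10^k·k) + (10^k(-18k - 20)).
Simplifying, T(k+1) = 20·10^k(-k - 1) = -2·10^(k+1)·(k+1),
which is the closed form with r = k+1.
Hence, by induction on r, the claim holds for every r ≥ 1.

T(r) = -2·10^r·r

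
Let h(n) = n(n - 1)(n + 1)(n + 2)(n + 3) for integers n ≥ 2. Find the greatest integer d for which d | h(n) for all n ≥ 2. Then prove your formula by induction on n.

d = 120

Computing the first values: h(2) = 120 and h(3) = 720; gcd(120, 720) = 120, so d ≤ 120.
We prove 120 | n(n - 1)(n + 1)(n + 2)(n + 3) for all n ≥ 2 by induction on n.
Base case (n = 2): h(2) = 120 = 120·(1), so 120 | h(2).
Inductive step: suppose the statement holds for some m ≥ 2, i.e. 120 | h(m). Then
h(m+1) − h(m) = m·(m+1)·(m+2)·(m+3)·(m+4) − (m-1)·m·(m+1)·(m+2)·(m+3) = m·(m+1)·(m+2)·(m+3)·[(m+4) − (m-1)] = 5·m·(m+1)·(m+2)·(m+3). The product of 4 consecutive integers is divisible by (4)! = 24, so h(m+1) − h(m) is divisible by 5·24 = 120. By the inductive hypothesis 120 | h(m), hence 120 | h(m+1).
By induction, the statement is established for all n ≥ 2.
Therefore the largest such d is 120.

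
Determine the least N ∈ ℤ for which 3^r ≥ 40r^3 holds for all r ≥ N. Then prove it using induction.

N = 10

At r = 9: 19683 < 29160, so the inequality fails and N ≥ 10. We prove 3^r ≥ 40r^3 for all r ≥ 10.
Base case (r = 10): 3^r = 59049 and 40r^3 = 40000, so 59049 ≥ 40000.
Suppose the result is true for r = j, so 3^j ≥ 40j^3.
Then 3^(j + 1) = 3·(3^j) ≥ 3·(40j^3).
Also, for j ≥ 10 we have 3·(40j^3) ≥ 40(j+1)^3, since 3 ≥ (1 + 1/j)^3 for all j ≥ 10.
Combining, 3^(j + 1) ≥ 40(j+1)^3.
This completes the induction.
Hence the smallest such N is 10.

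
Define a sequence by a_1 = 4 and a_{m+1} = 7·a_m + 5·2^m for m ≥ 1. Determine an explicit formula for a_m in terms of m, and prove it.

a_m = -2^m + 6·7^(m - 1)

Computing the first terms: a_1 = 4, a_2 = 38, a_3 = 286. This suggests a_m = -2^m + 6·7^(m - 1).
Base step (m = 1): the formula gives 4 = 4 = a_1.
Inductive step: suppose the statement holds for some k ≥ 1, so a_k = -2^k + 6·7^(k - 1).
Then a_{k+1} = 7·a_k + 5·2^k = 7·(-2^k + 6·7^(k - 1)) + 5·2^k = -2^(k + 1) + 6·7^k = -2^(k+1) + 6·7^((k+1) - 1),
which is the claimed formula at m = k+1.
This completes the induction.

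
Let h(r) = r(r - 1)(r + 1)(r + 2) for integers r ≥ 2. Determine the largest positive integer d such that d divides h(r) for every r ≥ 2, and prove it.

d = 24

Computing the first values: h(2) = 24 and h(3) = 120; gcd(24, 120) = 24, so d ≤ 24.
We prove 24 | r(r - 1)(r + 1)(r + 2) for all r ≥ 2 by induction on r.
Base case (r = 2): h(2) = 24 = 24·(1), so 24 | h(2).
Suppose the result is true for r = j, i.e. 24 | h(j). Then
h(j+1) − h(j) = j·(j+1)·(j+2)·(j+3) − (j-1)·j·(j+1)·(j+2) = j·(j+1)·(j+2)·[(j+3) − (j-1)] = 4·j·(j+1)·(j+2). The product of 3 consecutive integers is divisible by (3)! = 6, so h(j+1) − h(j) is divisible by 4·6 = 24. By the inductive hypothesis 24 | h(j), hence 24 | h(j+1).
This completes the induction.
Therefore the largest such d is 24.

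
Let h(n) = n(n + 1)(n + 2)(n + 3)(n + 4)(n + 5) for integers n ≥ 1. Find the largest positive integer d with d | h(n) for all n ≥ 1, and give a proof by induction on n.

d = 720

Computing the first values: h(1) = 720 and h(2) = 5040; gcd(720, 5040) = 720, so d ≤ 720.
We prove 720 | n(n + 1)(n + 2)(n + 3)(n + 4)(n + 5) for all n ≥ 1 by induction on n.
For the base case n = 1: h(1) = 720 = 720·(1), so 720 | h(1).
For the inductive step, assume it holds for an arbitrary j ≥ 1, i.e. 720 | h(j). Then
h(j+1) − h(j) = (j+1)·(j+2)·(j+3)·(j+4)·(j+5)·(j+6) − j·(j+1)·(j+2)·(j+3)·(j+4)·(j+5) = (j+1)·(j+2)·(j+3)·(j+4)·(j+5)·[(j+6) − j] = 6·(j+1)·(j+2)·(j+3)·(j+4)·(j+5). The product of 5 consecutive integers is divisible by (5)! = 120, so h(j+1) − h(j) is divisible by 6·120 = 720. By the inductive hypothesis 720 | h(j), hence 720 | h(j+1).
By induction, the statement is established for all n ≥ 1.
Therefore the largest such d is 720.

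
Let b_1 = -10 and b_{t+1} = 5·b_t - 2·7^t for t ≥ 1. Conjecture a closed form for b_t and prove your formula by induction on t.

Computing the first terms: b_1 = -10, b_2 = -64, b_3 = -418. This suggests b_t = -3·5^(t - 1) - 7^t.
Base step (t = 1): the formula gives -10 = -10 = b_1.
For the inductive step, assume it holds for an arbitrary k ≥ 1, so b_k = -3·5^(k - 1) - 7^k.
Then b_{k+1} = 5·b_k - 2·7^k = 5·(-3·5^(k - 1) - 7^k) - 2·7^k = -3·5^k - 7^(k + 1) = -3·5^((k+1) - 1) - 7^(k+1),
which is the claimed formula at t = k+1.
Hence, by induction on t, the claim holds for every t ≥ 1.

b_t = -3·5^(t - 1) - 7^t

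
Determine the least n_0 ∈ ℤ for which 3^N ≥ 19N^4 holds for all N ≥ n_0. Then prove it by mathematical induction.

n_0 = 12

At N = 11: 177147 < 278179, so the inequality fails and n_0 ≥ 12. We prove 3^N ≥ 19N^4 for all N ≥ 12.
When N = 12: 3^N = 531441 and 19N^4 = 393984, so 531441 ≥ 393984.
For the inductive step, assume it holds for an arbitrary i ≥ 12, so 3^i ≥ 19i^4.
Then 3^(i + 1) = 3·(3^i) ≥ 3·(19i^4).
Also, for i ≥ 12 we have 3·(19i^4) ≥ 19(i+1)^4, since 3 ≥ (1 + 1/i)^4 for all i ≥ 12.
Combining, 3^(i + 1) ≥ 19(i+1)^4.
This completes the induction.
Hence the smallest such n_0 is 12.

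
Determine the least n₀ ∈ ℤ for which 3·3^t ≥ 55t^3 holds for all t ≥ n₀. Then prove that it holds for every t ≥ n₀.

n₀ = 9

At t = 8: 19683 < 28160, so the inequality fails and n₀ ≥ 9. We prove 3·3^t ≥ 55t^3 for all t ≥ 9.
Base case (t = 9): 3·3^t = 59049 and 55t^3 = 40095, so 59049 ≥ 40095.
Inductive step: assume the claim holds for t = j, so 3·3^j ≥ 55j^3.
Then 3·3^(j + 1) = 3·(3·3^j) ≥ 3·(55j^3).
Also, for j ≥ 9 we have 3·(55j^3) ≥ 55(j+1)^3, since 3 ≥ (1 + 1/j)^3 for all j ≥ 9.
Combining, 3·3^(j + 1) ≥ 55(j+1)^3.
By the principle of mathematical induction, the result holds for all t ≥ 9.
Hence the smallest such n₀ is 9.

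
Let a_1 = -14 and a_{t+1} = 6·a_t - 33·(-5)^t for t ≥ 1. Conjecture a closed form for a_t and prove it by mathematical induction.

Computing the first terms: a_1 = -14, a_2 = 81, a_3 = -339. This suggests a_t = 3(-5)^t + 6^(t - 1).
For the base case t = 1: the formula gives -14 = -14 = a_1.
Suppose the result is true for t = p, so a_p = 3(-5)^p + 6^(p - 1).
Then a_{p+1} = 6·a_p - 33·(-5)^p = 6·(3(-5)^p + 6^(p - 1)) - 33·(-5)^p = 3(-5)^(p + 1) + 6^p = 3(-5)^(p+1) + 6^((p+1) - 1),
which is the claimed formula at t = p+1.
By induction, the statement is established for all t ≥ 1.

a_t = 3(-5)^t + 6^(t - 1)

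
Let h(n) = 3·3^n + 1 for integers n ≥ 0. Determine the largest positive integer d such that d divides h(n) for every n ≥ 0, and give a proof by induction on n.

d = 2

Computing the first values: h(0) = 4 and h(1) = 10; gcd(4, 10) = 2, so d ≤ 2.
We prove 2 | 3·3^n + 1 for all n ≥ 0 by induction on n.
Base step (n = 0): h(0) = 4 = 2·(2), so 2 | h(0).
Inductive step: suppose the statement holds for some p ≥ 0, i.e. 2 | h(p). Then
h(p+1) = 3·3^(p+1) + 1 = 3·(3·3^p + 1) - 2 = 3·h(p) - 2. The first term is divisible by 2 by the inductive hypothesis, and -2 is divisible by 2. Hence 2 | h(p+1).
Hence, by induction on n, the claim holds for every n ≥ 0.
Therefore the largest such d is 2.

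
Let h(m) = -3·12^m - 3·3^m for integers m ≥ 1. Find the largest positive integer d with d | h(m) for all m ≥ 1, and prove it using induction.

d = 9

Computing the first values: h(1) = -45 and h(2) = -459; gcd(-45, -459) = 9, so d ≤ 9.
We prove 9 | -3·12^m - 3·3^m for all m ≥ 1 by induction on m.
Base case (m = 1): h(1) = -45 = 9·(-5), so 9 | h(1).
Inductive step: assume the claim holds for m = r, i.e. 9 | h(r). Then
h(r+1) − 12·h(r) = (-3·12^(r+1) - 3·3^(r+1)) − 12·(-3·12^r - 3·3^r) = (-3)·3^r·(3 − 12) = (27)·3^r. Since 9 | h(r) by the inductive hypothesis, 9 | 12·h(r); and 9 | 27 since 27 = 9·3. Therefore 9 | h(r+1).
Hence, by induction on m, the claim holds for every m ≥ 1.
Therefore the largest such d is 9.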